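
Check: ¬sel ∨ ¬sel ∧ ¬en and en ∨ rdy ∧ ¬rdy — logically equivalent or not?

E1: ¬sel ∨ ¬sel ∧ ¬en
    = ¬sel   [absorption]
E2: en ∨ rdy ∧ ¬rdy
    = en   [complement / identity]
These differ: at en=1, rdy=0, sel=1, E1 = 0 but E2 = 1.

No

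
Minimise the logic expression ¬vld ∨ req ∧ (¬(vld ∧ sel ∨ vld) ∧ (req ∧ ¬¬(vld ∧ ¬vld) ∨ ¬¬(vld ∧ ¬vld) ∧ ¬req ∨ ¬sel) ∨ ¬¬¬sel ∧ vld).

¬vld ∨ req ∧ ¬sel

¬vld ∨ req ∧ (¬(vld ∧ sel ∨ vld) ∧ (req ∧ ¬¬(vld ∧ ¬vld) ∨ ¬¬(vld ∧ ¬vld) ∧ ¬req ∨ ¬sel) ∨ ¬¬¬sel ∧ vld)
= ¬vld ∨ req ∧ (¬(vld ∧ sel ∨ vld) ∧ (req ∧ ¬¬(vld ∧ ¬vld) ∨ ¬¬(vld ∧ ¬vld) ∧ ¬req ∨ ¬sel) ∨ ¬sel ∧ vld)
= ¬vld ∨ req ∧ (¬(vld ∧ sel ∨ vld) ∧ (¬¬(vld ∧ ¬vld) ∨ ¬sel) ∨ ¬sel ∧ vld)
= ¬vld ∨ req ∧ (¬(vld ∧ sel ∨ vld) ∧ (vld ∧ ¬vld ∨ ¬sel) ∨ ¬sel ∧ vld)
= ¬vld ∨ req ∧ (¬vld ∧ (vld ∧ ¬vld ∨ ¬sel) ∨ ¬sel ∧ vld)
= ¬vld ∨ req ∧ (¬vld ∧ ¬sel ∨ ¬sel ∧ vld)
= ¬vld ∨ req ∧ ¬sel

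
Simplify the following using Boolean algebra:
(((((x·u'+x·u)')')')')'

(((((x·u'+x·u)')')')')'
= ((((x')')')')'
= ((x')')'
= x'

x'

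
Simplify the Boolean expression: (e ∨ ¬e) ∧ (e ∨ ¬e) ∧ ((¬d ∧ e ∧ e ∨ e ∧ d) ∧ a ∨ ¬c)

e ∧ a ∨ ¬c

(e ∨ ¬e) ∧ (e ∨ ¬e) ∧ ((¬d ∧ e ∧ e ∨ e ∧ d) ∧ a ∨ ¬c)
= (e ∨ ¬e) ∧ (e ∨ ¬e) ∧ ((¬d ∧ e ∨ e ∧ d) ∧ a ∨ ¬c)   [idempotence]
= (e ∨ ¬e) ∧ (e ∨ ¬e) ∧ (e ∧ a ∨ ¬c)   [distribution]
= (e ∨ ¬e) ∧ (e ∧ a ∨ ¬c)   [idempotence]
= e ∧ a ∨ ¬c   [complement / identity]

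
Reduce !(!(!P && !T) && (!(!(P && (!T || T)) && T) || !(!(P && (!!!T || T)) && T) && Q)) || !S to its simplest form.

!P || !S

!(!(!P && !T) && (!(!(P && (!T || T)) && T) || !(!(P && (!!!T || T)) && T) && Q)) || !S
= !(!(!P && !T) && (!(!(P && (!T || T)) && T) || !(!(P && (!T || T)) && T) && Q)) || !S   — double negation
= !(!(!P && !T) && !(!(P && (!T || T)) && T)) || !S   — absorption
= !(!(!P && !T) && !(!P && T)) || !S   — complement / identity
= !P && !T || !P && T || !S   — De Morgan
= !P || !S   — distribution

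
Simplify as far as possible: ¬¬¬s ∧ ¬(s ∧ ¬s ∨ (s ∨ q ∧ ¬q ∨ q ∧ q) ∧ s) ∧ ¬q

¬s ∧ ¬q

¬¬¬s ∧ ¬(s ∧ ¬s ∨ (s ∨ q ∧ ¬q ∨ q ∧ q) ∧ s) ∧ ¬q
= ¬s ∧ ¬(s ∧ ¬s ∨ (s ∨ q ∧ ¬q ∨ q ∧ q) ∧ s) ∧ ¬q   (double negation)
= ¬s ∧ ¬(s ∧ ¬s ∨ (s ∨ q) ∧ s) ∧ ¬q   (distribution)
= ¬s ∧ ¬((s ∨ q) ∧ s) ∧ ¬q   (complement / identity)
= ¬s ∧ ¬s ∧ ¬q   (absorption)
= ¬s ∧ ¬q   (idempotence)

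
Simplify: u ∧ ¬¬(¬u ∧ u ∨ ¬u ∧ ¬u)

False

u ∧ ¬¬(¬u ∧ u ∨ ¬u ∧ ¬u)
= u ∧ (¬u ∧ u ∨ ¬u ∧ ¬u)   — double negation
= u ∧ ¬u   — distribution
= False   — complement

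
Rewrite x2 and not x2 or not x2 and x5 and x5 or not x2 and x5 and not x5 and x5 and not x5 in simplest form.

x2 and not x2 or not x2 and x5 and x5 or not x2 and x5 and not x5 and x5 and not x5
= not x2 and x5 and x5 or not x2 and x5 and not x5 and x5 and not x5   (complement / identity)
= not x2 and x5 and x5 or not x2 and x5 and not x5   (idempotence)
= not x2 and (x5 and x5 or x5 and not x5)   (distribution)
= not x2 and x5   (distribution)

not x2 and x5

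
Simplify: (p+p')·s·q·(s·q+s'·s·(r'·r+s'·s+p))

s·q

(p+p')·s·q·(s·q+s'·s·(r'·r+s'·s+p))
= (p+p')·s·q·(s·q+s'·s·(s'·s+p))   [complement / identity]
= (p+p')·s·q·(s·q+s'·s)   [absorption]
= (p+p')·s·q·s·q   [complement / identity]
= s·q·s·q   [complement / identity]
= s·q   [idempotence]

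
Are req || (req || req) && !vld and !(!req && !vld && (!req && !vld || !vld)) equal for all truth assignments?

No

E1: req || (req || req) && !vld
    = req || req && !vld   [idempotence]
    = req   [absorption]
E2: !(!req && !vld && (!req && !vld || !vld))
    = !(!req && !vld)   [absorption]
    = req || vld   [De Morgan]
These differ: at req=0, vld=1, E1 = 0 but E2 = 1.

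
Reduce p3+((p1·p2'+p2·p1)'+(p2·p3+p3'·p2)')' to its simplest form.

p3+p1·p2

p3+((p1·p2'+p2·p1)'+(p2·p3+p3'·p2)')'
= p3+(p1·p2'+p2·p1)·(p2·p3+p3'·p2)
= p3+(p1·p2'+p2·p1)·p2
= p3+p1·p2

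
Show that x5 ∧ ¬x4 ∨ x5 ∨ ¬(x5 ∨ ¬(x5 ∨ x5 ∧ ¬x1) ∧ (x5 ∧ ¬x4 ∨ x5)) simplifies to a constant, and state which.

x5 ∧ ¬x4 ∨ x5 ∨ ¬(x5 ∨ ¬(x5 ∨ x5 ∧ ¬x1) ∧ (x5 ∧ ¬x4 ∨ x5))
= x5 ∧ ¬x4 ∨ x5 ∨ ¬(x5 ∨ ¬x5 ∧ (x5 ∧ ¬x4 ∨ x5))
= x5 ∧ ¬x4 ∨ x5 ∨ ¬(x5 ∨ ¬x5 ∧ x5)
= x5 ∨ ¬(x5 ∨ ¬x5 ∧ x5)
= x5 ∨ ¬x5
= True

True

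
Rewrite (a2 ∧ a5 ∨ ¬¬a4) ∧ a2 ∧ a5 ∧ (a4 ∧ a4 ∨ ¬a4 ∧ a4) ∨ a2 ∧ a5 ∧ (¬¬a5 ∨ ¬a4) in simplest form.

a2 ∧ a5

(a2 ∧ a5 ∨ ¬¬a4) ∧ a2 ∧ a5 ∧ (a4 ∧ a4 ∨ ¬a4 ∧ a4) ∨ a2 ∧ a5 ∧ (¬¬a5 ∨ ¬a4)
= (a2 ∧ a5 ∨ ¬¬a4) ∧ a2 ∧ a5 ∧ a4 ∨ a2 ∧ a5 ∧ (¬¬a5 ∨ ¬a4)   (distribution)
= (a2 ∧ a5 ∨ ¬¬a4) ∧ a2 ∧ a5 ∧ a4 ∨ a2 ∧ a5 ∧ (a5 ∨ ¬a4)   (double negation)
= (a2 ∧ a5 ∨ ¬¬a4) ∧ a2 ∧ a5 ∧ a4 ∨ a2 ∧ a5   (absorption)
= (a2 ∧ a5 ∨ a4) ∧ a2 ∧ a5 ∧ a4 ∨ a2 ∧ a5   (double negation)
= a2 ∧ a5 ∧ a4 ∨ a2 ∧ a5   (absorption)
= a2 ∧ a5   (absorption)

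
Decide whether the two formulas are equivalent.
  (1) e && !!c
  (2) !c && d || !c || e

No

E1: e && !!c
    = e && c
E2: !c && d || !c || e
    = !c || e
These differ: at c=0, d=1, e=1, E1 = 0 but E2 = 1.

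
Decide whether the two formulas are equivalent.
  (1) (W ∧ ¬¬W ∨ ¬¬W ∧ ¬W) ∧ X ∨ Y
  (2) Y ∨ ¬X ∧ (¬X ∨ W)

No

E1: (W ∧ ¬¬W ∨ ¬¬W ∧ ¬W) ∧ X ∨ Y
    = ¬¬W ∧ X ∨ Y   [distribution]
    = W ∧ X ∨ Y   [double negation]
E2: Y ∨ ¬X ∧ (¬X ∨ W)
    = Y ∨ ¬X   [absorption]
These differ: at W=0, X=0, Y=0, E1 = 0 but E2 = 1.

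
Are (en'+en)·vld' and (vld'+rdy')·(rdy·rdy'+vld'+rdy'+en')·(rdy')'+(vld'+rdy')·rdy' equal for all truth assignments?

E1: (en'+en)·vld'
    = vld'   [complement / identity]
E2: (vld'+rdy')·(rdy·rdy'+vld'+rdy'+en')·(rdy')'+(vld'+rdy')·rdy'
    = (vld'+rdy')·(vld'+rdy'+en')·(rdy')'+(vld'+rdy')·rdy'   [complement / identity]
    = (vld'+rdy')·(rdy')'+(vld'+rdy')·rdy'   [absorption]
    = (vld'+rdy')·rdy+(vld'+rdy')·rdy'   [double negation]
    = vld'+rdy'   [distribution]
These differ: at en=0, rdy=0, vld=1, E1 = 0 but E2 = 1.

No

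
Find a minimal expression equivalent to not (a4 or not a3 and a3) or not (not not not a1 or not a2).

not a4 or a1 and a2

not (a4 or not a3 and a3) or not (not not not a1 or not a2)
= not (a4 or not a3 and a3) or not (not a1 or not a2)   — double negation
= not a4 or not (not a1 or not a2)   — complement / identity
= not a4 or a1 and a2   — De Morgan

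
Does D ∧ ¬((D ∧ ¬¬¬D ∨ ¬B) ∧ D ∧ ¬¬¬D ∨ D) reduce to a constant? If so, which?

yes, False

D ∧ ¬((D ∧ ¬¬¬D ∨ ¬B) ∧ D ∧ ¬¬¬D ∨ D)
= D ∧ ¬(D ∧ ¬¬¬D ∨ D)   — absorption
= D ∧ ¬(D ∧ ¬D ∨ D)   — double negation
= D ∧ ¬D   — complement / identity
= False   — complement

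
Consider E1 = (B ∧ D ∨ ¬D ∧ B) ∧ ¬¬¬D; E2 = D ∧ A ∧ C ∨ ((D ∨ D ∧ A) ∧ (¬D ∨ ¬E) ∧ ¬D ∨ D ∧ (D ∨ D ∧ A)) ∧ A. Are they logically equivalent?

E1: (B ∧ D ∨ ¬D ∧ B) ∧ ¬¬¬D
    = B ∧ ¬¬¬D   — distribution
    = B ∧ ¬D   — double negation
E2: D ∧ A ∧ C ∨ ((D ∨ D ∧ A) ∧ (¬D ∨ ¬E) ∧ ¬D ∨ D ∧ (D ∨ D ∧ A)) ∧ A
    = D ∧ A ∧ C ∨ ((D ∨ D ∧ A) ∧ ¬D ∨ D ∧ (D ∨ D ∧ A)) ∧ A   — absorption
    = D ∧ A ∧ C ∨ (D ∨ D ∧ A) ∧ A   — distribution
    = D ∧ A ∧ C ∨ D ∧ A   — absorption
    = D ∧ A   — absorption
These differ: at A=1, B=1, C=1, D=0, E=0, E1 = 1 but E2 = 0.

No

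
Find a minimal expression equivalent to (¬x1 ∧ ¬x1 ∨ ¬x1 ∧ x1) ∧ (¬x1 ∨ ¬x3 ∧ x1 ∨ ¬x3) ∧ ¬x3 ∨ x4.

¬x1 ∧ ¬x3 ∨ x4

(¬x1 ∧ ¬x1 ∨ ¬x1 ∧ x1) ∧ (¬x1 ∨ ¬x3 ∧ x1 ∨ ¬x3) ∧ ¬x3 ∨ x4
= ¬x1 ∧ (¬x1 ∨ ¬x3 ∧ x1 ∨ ¬x3) ∧ ¬x3 ∨ x4   [distribution]
= ¬x1 ∧ (¬x1 ∨ ¬x3) ∧ ¬x3 ∨ x4   [absorption]
= ¬x1 ∧ ¬x3 ∨ x4   [absorption]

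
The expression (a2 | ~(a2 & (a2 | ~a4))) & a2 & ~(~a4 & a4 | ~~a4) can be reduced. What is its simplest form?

(a2 | ~(a2 & (a2 | ~a4))) & a2 & ~(~a4 & a4 | ~~a4)
= (a2 | ~a2) & a2 & ~(~a4 & a4 | ~~a4)   (absorption)
= a2 & ~(~a4 & a4 | ~~a4)   (complement / identity)
= a2 & ~~~a4   (complement / identity)
= a2 & ~a4   (double negation)

a2 & ~a4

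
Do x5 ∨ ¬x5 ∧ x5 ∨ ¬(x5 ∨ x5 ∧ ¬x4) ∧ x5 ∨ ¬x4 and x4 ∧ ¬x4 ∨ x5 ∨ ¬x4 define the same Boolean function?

Yes

E1: x5 ∨ ¬x5 ∧ x5 ∨ ¬(x5 ∨ x5 ∧ ¬x4) ∧ x5 ∨ ¬x4
    = x5 ∨ ¬x5 ∧ x5 ∨ ¬x5 ∧ x5 ∨ ¬x4   [absorption]
    = x5 ∨ ¬x5 ∧ x5 ∨ ¬x4   [idempotence]
    = x5 ∨ ¬x4   [complement / identity]
E2: x4 ∧ ¬x4 ∨ x5 ∨ ¬x4
    = x5 ∨ ¬x4   [complement / identity]
Both reduce to x5 ∨ ¬x4, so they are equivalent.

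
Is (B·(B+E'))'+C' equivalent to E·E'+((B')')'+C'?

Yes

E1: (B·(B+E'))'+C'
    = B'+C'   (absorption)
E2: E·E'+((B')')'+C'
    = ((B')')'+C'   (complement / identity)
    = B'+C'   (double negation)
Both reduce to B'+C', so they are equivalent.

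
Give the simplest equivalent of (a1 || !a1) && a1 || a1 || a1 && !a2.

(a1 || !a1) && a1 || a1 || a1 && !a2
= a1 || a1 || a1 && !a2   [complement / identity]
= a1 || a1 && !a2   [idempotence]
= a1   [absorption]

a1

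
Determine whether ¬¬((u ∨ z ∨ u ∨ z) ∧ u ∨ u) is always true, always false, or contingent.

contingent

¬¬((u ∨ z ∨ u ∨ z) ∧ u ∨ u)
= ¬¬((u ∨ z) ∧ u ∨ u)   [idempotence]
= (u ∨ z) ∧ u ∨ u   [double negation]
= u ∨ u   [absorption]
= u   [idempotence]
This depends on u, so it is not a constant.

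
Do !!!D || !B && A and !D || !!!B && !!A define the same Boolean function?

Yes

E1: !!!D || !B && A
    = !D || !B && A
E2: !D || !!!B && !!A
    = !D || !B && !!A
    = !D || !B && A
Both reduce to !D || !B && A, so they are equivalent.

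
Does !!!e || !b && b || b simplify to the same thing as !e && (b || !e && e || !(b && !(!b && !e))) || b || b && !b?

Yes

E1: !!!e || !b && b || b
    = !!!e || b   (complement / identity)
    = !e || b   (double negation)
E2: !e && (b || !e && e || !(b && !(!b && !e))) || b || b && !b
    = !e && (b || !e && e || !(b && !(!b && !e))) || b   (complement / identity)
    = !e && (b || !(b && !(!b && !e))) || b   (complement / identity)
    = !e && (b || !(b && (b || e))) || b   (De Morgan)
    = !e && (b || !b) || b   (absorption)
    = !e || b   (complement / identity)
Both reduce to !e || b, so they are equivalent.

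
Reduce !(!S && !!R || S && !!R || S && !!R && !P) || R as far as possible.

!(!S && !!R || S && !!R || S && !!R && !P) || R
= !(!S && !!R || S && !!R) || R   [absorption]
= !!!R || R   [distribution]
= !R || R   [double negation]
= true   [complement]

true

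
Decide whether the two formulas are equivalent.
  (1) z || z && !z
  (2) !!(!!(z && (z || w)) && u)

No

E1: z || z && !z
    = z   [complement / identity]
E2: !!(!!(z && (z || w)) && u)
    = !!(!!z && u)   [absorption]
    = !!z && u   [double negation]
    = z && u   [double negation]
These differ: at u=0, w=0, z=1, E1 = 1 but E2 = 0.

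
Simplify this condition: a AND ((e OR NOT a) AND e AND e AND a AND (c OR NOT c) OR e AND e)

a AND ((e OR NOT a) AND e AND e AND a AND (c OR NOT c) OR e AND e)
= a AND ((e OR NOT a) AND e AND e AND a OR e AND e)   — complement / identity
= a AND (e AND e AND a OR e AND e)   — absorption
= a AND e AND e   — absorption
= a AND e   — idempotence

a AND e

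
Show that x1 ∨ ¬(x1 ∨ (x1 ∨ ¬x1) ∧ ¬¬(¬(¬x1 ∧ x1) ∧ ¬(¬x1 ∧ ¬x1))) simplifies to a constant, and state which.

x1 ∨ ¬(x1 ∨ (x1 ∨ ¬x1) ∧ ¬¬(¬(¬x1 ∧ x1) ∧ ¬(¬x1 ∧ ¬x1)))
= x1 ∨ ¬(x1 ∨ (x1 ∨ ¬x1) ∧ ¬(¬x1 ∧ x1 ∨ ¬x1 ∧ ¬x1))   [De Morgan]
= x1 ∨ ¬(x1 ∨ (x1 ∨ ¬x1) ∧ ¬¬x1)   [distribution]
= x1 ∨ ¬(x1 ∨ ¬¬x1)   [complement / identity]
= x1 ∨ ¬(x1 ∨ x1)   [double negation]
= x1 ∨ ¬x1   [idempotence]
= True   [complement]

True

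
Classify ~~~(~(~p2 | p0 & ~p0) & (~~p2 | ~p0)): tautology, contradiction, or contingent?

~~~(~(~p2 | p0 & ~p0) & (~~p2 | ~p0))
= ~~~(~~p2 & (~~p2 | ~p0))   [complement / identity]
= ~~~~~p2   [absorption]
= ~~~p2   [double negation]
= ~p2   [double negation]
This depends on p2, so it is not a constant.

contingent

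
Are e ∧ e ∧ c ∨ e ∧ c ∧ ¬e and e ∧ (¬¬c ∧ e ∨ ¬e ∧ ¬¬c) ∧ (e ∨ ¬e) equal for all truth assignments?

Yes

E1: e ∧ e ∧ c ∨ e ∧ c ∧ ¬e
    = e ∧ c
E2: e ∧ (¬¬c ∧ e ∨ ¬e ∧ ¬¬c) ∧ (e ∨ ¬e)
    = e ∧ ¬¬c ∧ (e ∨ ¬e)
    = e ∧ ¬¬c
    = e ∧ c
Both reduce to e ∧ c, so they are equivalent.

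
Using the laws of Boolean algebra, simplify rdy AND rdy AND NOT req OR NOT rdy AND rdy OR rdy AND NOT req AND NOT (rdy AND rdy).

rdy AND NOT req

rdy AND rdy AND NOT req OR NOT rdy AND rdy OR rdy AND NOT req AND NOT (rdy AND rdy)
= rdy AND rdy AND NOT req OR rdy AND NOT req AND NOT (rdy AND rdy)   [complement / identity]
= rdy AND rdy AND NOT req OR rdy AND NOT req AND NOT rdy   [idempotence]
= rdy AND NOT req   [distribution]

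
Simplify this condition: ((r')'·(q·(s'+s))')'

r'+q

((r')'·(q·(s'+s))')'
= ((r')'·q')'   [complement / identity]
= r'+q   [De Morgan]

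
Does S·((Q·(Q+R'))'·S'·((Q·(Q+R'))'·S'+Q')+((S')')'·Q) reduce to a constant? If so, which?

S·((Q·(Q+R'))'·S'·((Q·(Q+R'))'·S'+Q')+((S')')'·Q)
= S·((Q·(Q+R'))'·S'+((S')')'·Q)
= S·(Q'·S'+((S')')'·Q)
= S·(Q'·S'+S'·Q)
= S·S'
= 0

yes, False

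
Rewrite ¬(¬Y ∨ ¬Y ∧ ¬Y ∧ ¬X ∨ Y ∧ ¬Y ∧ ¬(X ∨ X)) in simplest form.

Y

¬(¬Y ∨ ¬Y ∧ ¬Y ∧ ¬X ∨ Y ∧ ¬Y ∧ ¬(X ∨ X))
= ¬(¬Y ∨ ¬Y ∧ ¬Y ∧ ¬X ∨ Y ∧ ¬Y ∧ ¬X)
= ¬(¬Y ∨ ¬Y ∧ ¬X)
= ¬¬Y
= Y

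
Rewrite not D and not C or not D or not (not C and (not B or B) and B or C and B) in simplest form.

not D and not C or not D or not (not C and (not B or B) and B or C and B)
= not D and not C or not D or not (not C and B or C and B)   (complement / identity)
= not D or not (not C and B or C and B)   (absorption)
= not D or not B   (distribution)

not D or not B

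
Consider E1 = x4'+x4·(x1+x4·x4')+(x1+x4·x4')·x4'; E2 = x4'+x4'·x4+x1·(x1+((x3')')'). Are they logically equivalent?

E1: x4'+x4·(x1+x4·x4')+(x1+x4·x4')·x4'
    = x4'+x1+x4·x4'   [distribution]
    = x4'+x1   [complement / identity]
E2: x4'+x4'·x4+x1·(x1+((x3')')')
    = x4'+x4'·x4+x1·(x1+x3')   [double negation]
    = x4'+x1·(x1+x3')   [complement / identity]
    = x4'+x1   [absorption]
Both reduce to x4'+x1, so they are equivalent.

Yes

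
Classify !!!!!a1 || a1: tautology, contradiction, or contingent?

tautology

!!!!!a1 || a1
= !!!a1 || a1   (double negation)
= !a1 || a1   (double negation)
= true   (complement)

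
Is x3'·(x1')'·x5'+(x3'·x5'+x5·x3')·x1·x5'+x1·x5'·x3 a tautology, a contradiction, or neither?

x3'·(x1')'·x5'+(x3'·x5'+x5·x3')·x1·x5'+x1·x5'·x3
= x3'·(x1')'·x5'+x3'·x1·x5'+x1·x5'·x3   [distribution]
= x3'·x1·x5'+x3'·x1·x5'+x1·x5'·x3   [double negation]
= x3'·x1·x5'+x1·x5'·x3   [idempotence]
= x1·x5'   [distribution]
This depends on x1, x5, so it is not a constant.

neither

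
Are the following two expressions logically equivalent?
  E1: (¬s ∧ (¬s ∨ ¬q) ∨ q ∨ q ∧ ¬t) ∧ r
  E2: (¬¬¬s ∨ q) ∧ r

Yes

E1: (¬s ∧ (¬s ∨ ¬q) ∨ q ∨ q ∧ ¬t) ∧ r
    = (¬s ∧ (¬s ∨ ¬q) ∨ q) ∧ r   (absorption)
    = (¬s ∨ q) ∧ r   (absorption)
E2: (¬¬¬s ∨ q) ∧ r
    = (¬s ∨ q) ∧ r   (double negation)
Both reduce to (¬s ∨ q) ∧ r, so they are equivalent.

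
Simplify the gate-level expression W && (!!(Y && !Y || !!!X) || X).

W

W && (!!(Y && !Y || !!!X) || X)
= W && (Y && !Y || !!!X || X)   [double negation]
= W && (Y && !Y || !X || X)   [double negation]
= W && (!X || X)   [complement / identity]
= W   [complement / identity]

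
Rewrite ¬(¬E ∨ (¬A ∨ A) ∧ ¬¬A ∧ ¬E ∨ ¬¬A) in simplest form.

¬(¬E ∨ (¬A ∨ A) ∧ ¬¬A ∧ ¬E ∨ ¬¬A)
= ¬(¬E ∨ ¬¬A ∧ ¬E ∨ ¬¬A)   — complement / identity
= ¬(¬E ∨ ¬¬A)   — absorption
= E ∧ ¬A   — De Morgan

E ∧ ¬A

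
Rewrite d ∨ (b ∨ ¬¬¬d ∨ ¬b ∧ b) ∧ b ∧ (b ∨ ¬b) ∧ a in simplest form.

d ∨ (b ∨ ¬¬¬d ∨ ¬b ∧ b) ∧ b ∧ (b ∨ ¬b) ∧ a
= d ∨ (b ∨ ¬d ∨ ¬b ∧ b) ∧ b ∧ (b ∨ ¬b) ∧ a   — double negation
= d ∨ (b ∨ ¬d) ∧ b ∧ (b ∨ ¬b) ∧ a   — complement / identity
= d ∨ (b ∨ ¬d) ∧ b ∧ a   — complement / identity
= d ∨ b ∧ a   — absorption

d ∨ b ∧ a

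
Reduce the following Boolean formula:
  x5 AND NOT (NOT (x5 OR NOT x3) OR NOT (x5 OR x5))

x5 AND NOT (NOT (x5 OR NOT x3) OR NOT (x5 OR x5))
= x5 AND (x5 OR NOT x3) AND (x5 OR x5)   [De Morgan]
= x5 AND (x5 OR NOT x3) AND x5   [idempotence]
= x5 AND x5   [absorption]
= x5   [idempotence]

x5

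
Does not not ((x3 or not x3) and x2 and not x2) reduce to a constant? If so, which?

yes, False

not not ((x3 or not x3) and x2 and not x2)
= (x3 or not x3) and x2 and not x2   (double negation)
= x2 and not x2   (complement / identity)
= False   (complement)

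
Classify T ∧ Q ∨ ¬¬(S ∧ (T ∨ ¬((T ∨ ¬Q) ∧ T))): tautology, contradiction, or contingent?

T ∧ Q ∨ ¬¬(S ∧ (T ∨ ¬((T ∨ ¬Q) ∧ T)))
= T ∧ Q ∨ ¬¬(S ∧ (T ∨ ¬T))   [absorption]
= T ∧ Q ∨ S ∧ (T ∨ ¬T)   [double negation]
= T ∧ Q ∨ S   [complement / identity]
This depends on Q, S, T, so it is not a constant.

contingent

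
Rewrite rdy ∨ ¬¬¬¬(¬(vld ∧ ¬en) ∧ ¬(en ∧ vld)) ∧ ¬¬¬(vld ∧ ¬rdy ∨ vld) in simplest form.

rdy ∨ ¬¬¬¬(¬(vld ∧ ¬en) ∧ ¬(en ∧ vld)) ∧ ¬¬¬(vld ∧ ¬rdy ∨ vld)
= rdy ∨ ¬¬¬¬(¬(vld ∧ ¬en) ∧ ¬(en ∧ vld)) ∧ ¬¬¬vld   — absorption
= rdy ∨ ¬¬¬(vld ∧ ¬en ∨ en ∧ vld) ∧ ¬¬¬vld   — De Morgan
= rdy ∨ ¬¬¬vld ∧ ¬¬¬vld   — distribution
= rdy ∨ ¬¬¬vld   — idempotence
= rdy ∨ ¬vld   — double negation

rdy ∨ ¬vld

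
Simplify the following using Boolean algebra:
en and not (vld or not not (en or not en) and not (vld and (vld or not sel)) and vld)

en and not vld

en and not (vld or not not (en or not en) and not (vld and (vld or not sel)) and vld)
= en and not (vld or (en or not en) and not (vld and (vld or not sel)) and vld)   (double negation)
= en and not (vld or (en or not en) and not vld and vld)   (absorption)
= en and not (vld or not vld and vld)   (complement / identity)
= en and not vld   (complement / identity)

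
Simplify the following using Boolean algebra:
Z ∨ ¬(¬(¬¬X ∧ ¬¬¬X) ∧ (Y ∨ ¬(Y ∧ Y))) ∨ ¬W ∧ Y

Z ∨ ¬(¬(¬¬X ∧ ¬¬¬X) ∧ (Y ∨ ¬(Y ∧ Y))) ∨ ¬W ∧ Y
= Z ∨ ¬((¬X ∨ ¬¬X) ∧ (Y ∨ ¬(Y ∧ Y))) ∨ ¬W ∧ Y   [De Morgan]
= Z ∨ ¬((¬X ∨ ¬¬X) ∧ (Y ∨ ¬Y)) ∨ ¬W ∧ Y   [idempotence]
= Z ∨ ¬(¬X ∨ ¬¬X) ∨ ¬W ∧ Y   [complement / identity]
= Z ∨ X ∧ ¬X ∨ ¬W ∧ Y   [De Morgan]
= Z ∨ ¬W ∧ Y   [complement / identity]

Z ∨ ¬W ∧ Y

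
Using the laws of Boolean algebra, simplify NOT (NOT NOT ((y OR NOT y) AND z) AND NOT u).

NOT z OR u

NOT (NOT NOT ((y OR NOT y) AND z) AND NOT u)
= NOT (NOT NOT z AND NOT u)   (complement / identity)
= NOT z OR u   (De Morgan)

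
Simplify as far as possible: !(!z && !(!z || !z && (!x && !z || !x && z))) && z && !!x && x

!(!z && !(!z || !z && (!x && !z || !x && z))) && z && !!x && x
= !(!z && !(!z || !z && (!x && !z || !x && z))) && z && x && x   (double negation)
= !(!z && !(!z || !z && !x)) && z && x && x   (distribution)
= !(!z && !!z) && z && x && x   (absorption)
= (z || !z) && z && x && x   (De Morgan)
= z && x && x   (complement / identity)
= z && x   (idempotence)

z && x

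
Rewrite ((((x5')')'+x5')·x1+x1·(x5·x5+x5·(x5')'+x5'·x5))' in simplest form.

x1'

((((x5')')'+x5')·x1+x1·(x5·x5+x5·(x5')'+x5'·x5))'
= ((x5'+x5')·x1+x1·(x5·x5+x5·(x5')'+x5'·x5))'   — double negation
= ((x5'+x5')·x1+x1·(x5·x5+x5·x5+x5'·x5))'   — double negation
= (x5'·x1+x1·(x5·x5+x5·x5+x5'·x5))'   — idempotence
= (x5'·x1+x1·(x5·x5+x5'·x5))'   — idempotence
= (x5'·x1+x1·x5)'   — distribution
= x1'   — distribution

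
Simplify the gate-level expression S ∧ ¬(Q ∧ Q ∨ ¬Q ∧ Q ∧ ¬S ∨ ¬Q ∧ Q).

S ∧ ¬(Q ∧ Q ∨ ¬Q ∧ Q ∧ ¬S ∨ ¬Q ∧ Q)
= S ∧ ¬(Q ∧ Q ∨ ¬Q ∧ Q)
= S ∧ ¬((Q ∨ ¬Q) ∧ Q)
= S ∧ ¬Q

S ∧ ¬Q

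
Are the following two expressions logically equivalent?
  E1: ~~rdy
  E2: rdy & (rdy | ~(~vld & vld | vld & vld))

Yes

E1: ~~rdy
    = rdy   (double negation)
E2: rdy & (rdy | ~(~vld & vld | vld & vld))
    = rdy & (rdy | ~vld)   (distribution)
    = rdy   (absorption)
Both reduce to rdy, so they are equivalent.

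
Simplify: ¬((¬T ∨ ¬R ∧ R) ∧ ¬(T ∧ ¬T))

¬((¬T ∨ ¬R ∧ R) ∧ ¬(T ∧ ¬T))
= ¬(¬T ∧ ¬(T ∧ ¬T))
= T ∨ T ∧ ¬T
= T

T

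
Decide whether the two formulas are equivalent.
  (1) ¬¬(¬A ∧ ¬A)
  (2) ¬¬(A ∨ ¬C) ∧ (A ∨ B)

E1: ¬¬(¬A ∧ ¬A)
    = ¬¬¬A   — idempotence
    = ¬A   — double negation
E2: ¬¬(A ∨ ¬C) ∧ (A ∨ B)
    = (A ∨ ¬C) ∧ (A ∨ B)   — double negation
    = ¬C ∧ B ∨ A   — distribution
These differ: at A=1, B=0, C=1, E1 = 0 but E2 = 1.

No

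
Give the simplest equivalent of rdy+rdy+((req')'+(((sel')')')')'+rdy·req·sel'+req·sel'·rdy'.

rdy+rdy+((req')'+(((sel')')')')'+rdy·req·sel'+req·sel'·rdy'
= rdy+((req')'+(((sel')')')')'+rdy·req·sel'+req·sel'·rdy'
= rdy+((req')'+(((sel')')')')'+req·sel'
= rdy+((req')'+(sel')')'+req·sel'
= rdy+req'·sel'+req·sel'
= rdy+sel'

rdy+sel'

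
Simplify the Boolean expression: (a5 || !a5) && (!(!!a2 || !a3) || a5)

(a5 || !a5) && (!(!!a2 || !a3) || a5)
= !(!!a2 || !a3) || a5   (complement / identity)
= !a2 && a3 || a5   (De Morgan)

!a2 && a3 || a5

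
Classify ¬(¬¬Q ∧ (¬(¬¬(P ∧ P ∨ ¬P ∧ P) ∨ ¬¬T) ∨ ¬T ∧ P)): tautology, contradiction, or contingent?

¬(¬¬Q ∧ (¬(¬¬(P ∧ P ∨ ¬P ∧ P) ∨ ¬¬T) ∨ ¬T ∧ P))
= ¬(¬¬Q ∧ (¬(¬¬P ∨ ¬¬T) ∨ ¬T ∧ P))
= ¬(¬¬Q ∧ (¬P ∧ ¬T ∨ ¬T ∧ P))
= ¬(¬¬Q ∧ ¬T)
= ¬Q ∨ T
This depends on Q, T, so it is not a constant.

contingent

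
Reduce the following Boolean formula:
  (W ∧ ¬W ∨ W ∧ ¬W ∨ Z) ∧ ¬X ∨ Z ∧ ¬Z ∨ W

(W ∧ ¬W ∨ W ∧ ¬W ∨ Z) ∧ ¬X ∨ Z ∧ ¬Z ∨ W
= ((¬W ∨ ¬W) ∧ W ∨ Z) ∧ ¬X ∨ Z ∧ ¬Z ∨ W   [distribution]
= (¬W ∧ W ∨ Z) ∧ ¬X ∨ Z ∧ ¬Z ∨ W   [idempotence]
= (¬W ∧ W ∨ Z) ∧ ¬X ∨ W   [complement / identity]
= Z ∧ ¬X ∨ W   [complement / identity]

Z ∧ ¬X ∨ W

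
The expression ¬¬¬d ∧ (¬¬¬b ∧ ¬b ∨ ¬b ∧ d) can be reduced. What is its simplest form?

¬¬¬d ∧ (¬¬¬b ∧ ¬b ∨ ¬b ∧ d)
= ¬¬¬d ∧ (¬b ∧ ¬b ∨ ¬b ∧ d)   (double negation)
= ¬¬¬d ∧ (¬b ∨ d) ∧ ¬b   (distribution)
= ¬¬¬d ∧ ¬b   (absorption)
= ¬d ∧ ¬b   (double negation)

¬d ∧ ¬b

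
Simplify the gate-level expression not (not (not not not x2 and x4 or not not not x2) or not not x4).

not (not (not not not x2 and x4 or not not not x2) or not not x4)
= not (not not not not x2 or not not x4)   — absorption
= not not not x2 and not x4   — De Morgan
= not x2 and not x4   — double negation

not x2 and not x4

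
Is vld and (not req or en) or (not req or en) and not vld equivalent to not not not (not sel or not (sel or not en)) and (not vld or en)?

E1: vld and (not req or en) or (not req or en) and not vld
    = not req or en   (distribution)
E2: not not not (not sel or not (sel or not en)) and (not vld or en)
    = not not (sel and (sel or not en)) and (not vld or en)   (De Morgan)
    = not not sel and (not vld or en)   (absorption)
    = sel and (not vld or en)   (double negation)
These differ: at en=1, req=0, sel=0, vld=1, E1 = 1 but E2 = 0.

No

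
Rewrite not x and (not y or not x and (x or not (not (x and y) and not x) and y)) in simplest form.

not x and (not y or not x and (x or not (not (x and y) and not x) and y))
= not x and (not y or not x and (x or (x and y or x) and y))   [De Morgan]
= not x and (not y or not x and (x or x and y))   [absorption]
= not x and (not y or not x and x)   [absorption]
= not x and not y   [complement / identity]

not x and not y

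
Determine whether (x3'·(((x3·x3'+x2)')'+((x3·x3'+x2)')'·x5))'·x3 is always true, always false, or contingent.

contingent

(x3'·(((x3·x3'+x2)')'+((x3·x3'+x2)')'·x5))'·x3
= (x3'·((x3·x3'+x2)')')'·x3   (absorption)
= (x3+(x3·x3'+x2)')·x3   (De Morgan)
= (x3+x2')·x3   (complement / identity)
= x3   (absorption)
This depends on x3, so it is not a constant.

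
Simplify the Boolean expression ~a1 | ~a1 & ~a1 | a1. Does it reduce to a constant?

~a1 | ~a1 & ~a1 | a1
= ~a1 | ~a1 | a1   (idempotence)
= ~a1 | a1   (idempotence)
= 1   (complement)

1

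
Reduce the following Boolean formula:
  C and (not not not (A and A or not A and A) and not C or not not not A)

C and not A

C and (not not not (A and A or not A and A) and not C or not not not A)
= C and (not not not A and not C or not not not A)   (distribution)
= C and not not not A   (absorption)
= C and not A   (double negation)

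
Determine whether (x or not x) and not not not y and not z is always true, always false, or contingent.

(x or not x) and not not not y and not z
= (x or not x) and not y and not z
= not y and not z
This depends on y, z, so it is not a constant.

contingent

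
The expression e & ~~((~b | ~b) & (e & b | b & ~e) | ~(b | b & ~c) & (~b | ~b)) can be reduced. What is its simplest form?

e & ~b

e & ~~((~b | ~b) & (e & b | b & ~e) | ~(b | b & ~c) & (~b | ~b))
= e & ((~b | ~b) & (e & b | b & ~e) | ~(b | b & ~c) & (~b | ~b))   (double negation)
= e & ((~b | ~b) & (e & b | b & ~e) | ~b & (~b | ~b))   (absorption)
= e & ((~b | ~b) & b | ~b & (~b | ~b))   (distribution)
= e & (~b | ~b)   (distribution)
= e & ~b   (idempotence)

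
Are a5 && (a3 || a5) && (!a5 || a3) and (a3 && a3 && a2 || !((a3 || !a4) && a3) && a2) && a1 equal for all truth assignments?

E1: a5 && (a3 || a5) && (!a5 || a3)
    = a5 && (a3 || a5 && !a5)
    = a5 && a3
E2: (a3 && a3 && a2 || !((a3 || !a4) && a3) && a2) && a1
    = (a3 && a3 && a2 || !a3 && a2) && a1
    = (a3 && a2 || !a3 && a2) && a1
    = a2 && a1
These differ: at a1=0, a2=1, a3=1, a4=1, a5=1, E1 = 1 but E2 = 0.

No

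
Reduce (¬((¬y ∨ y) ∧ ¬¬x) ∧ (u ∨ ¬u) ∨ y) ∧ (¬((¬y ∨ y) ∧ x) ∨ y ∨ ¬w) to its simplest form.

¬x ∨ y

(¬((¬y ∨ y) ∧ ¬¬x) ∧ (u ∨ ¬u) ∨ y) ∧ (¬((¬y ∨ y) ∧ x) ∨ y ∨ ¬w)
= (¬((¬y ∨ y) ∧ x) ∧ (u ∨ ¬u) ∨ y) ∧ (¬((¬y ∨ y) ∧ x) ∨ y ∨ ¬w)   [double negation]
= (¬((¬y ∨ y) ∧ x) ∨ y) ∧ (¬((¬y ∨ y) ∧ x) ∨ y ∨ ¬w)   [complement / identity]
= ¬((¬y ∨ y) ∧ x) ∨ y   [absorption]
= ¬x ∨ y   [complement / identity]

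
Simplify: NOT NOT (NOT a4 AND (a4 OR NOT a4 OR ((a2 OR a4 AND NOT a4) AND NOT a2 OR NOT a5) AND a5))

NOT a4

NOT NOT (NOT a4 AND (a4 OR NOT a4 OR ((a2 OR a4 AND NOT a4) AND NOT a2 OR NOT a5) AND a5))
= NOT NOT (NOT a4 AND (a4 OR NOT a4 OR (a2 AND NOT a2 OR NOT a5) AND a5))
= NOT NOT (NOT a4 AND (a4 OR NOT a4 OR NOT a5 AND a5))
= NOT NOT (NOT a4 AND (a4 OR NOT a4))
= NOT NOT NOT a4
= NOT a4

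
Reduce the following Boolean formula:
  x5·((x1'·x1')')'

x5·((x1'·x1')')'
= x5·((x1')')'   [idempotence]
= x5·x1'   [double negation]

x5·x1'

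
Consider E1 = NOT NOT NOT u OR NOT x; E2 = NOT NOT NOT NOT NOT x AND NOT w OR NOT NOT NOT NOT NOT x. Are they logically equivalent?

No

E1: NOT NOT NOT u OR NOT x
    = NOT u OR NOT x   — double negation
E2: NOT NOT NOT NOT NOT x AND NOT w OR NOT NOT NOT NOT NOT x
    = NOT NOT NOT NOT NOT x   — absorption
    = NOT NOT NOT x   — double negation
    = NOT x   — double negation
These differ: at u=0, w=1, x=1, E1 = 1 but E2 = 0.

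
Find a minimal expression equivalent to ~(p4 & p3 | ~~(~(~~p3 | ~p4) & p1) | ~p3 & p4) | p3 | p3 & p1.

~p4 | p3

~(p4 & p3 | ~~(~(~~p3 | ~p4) & p1) | ~p3 & p4) | p3 | p3 & p1
= ~(p4 & p3 | ~~(~(~~p3 | ~p4) & p1) | ~p3 & p4) | p3
= ~(p4 & p3 | ~~(~p3 & p4 & p1) | ~p3 & p4) | p3
= ~(p4 & p3 | ~p3 & p4 & p1 | ~p3 & p4) | p3
= ~(p4 & p3 | ~p3 & p4) | p3
= ~p4 | p3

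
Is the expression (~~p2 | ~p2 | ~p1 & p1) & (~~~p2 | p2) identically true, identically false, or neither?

identically true

(~~p2 | ~p2 | ~p1 & p1) & (~~~p2 | p2)
= (~~p2 | ~p2) & (~~~p2 | p2)   — complement / identity
= (~~p2 | ~p2) & (~p2 | p2)   — double negation
= ~~p2 | ~p2   — complement / identity
= p2 | ~p2   — double negation
= 1   — complement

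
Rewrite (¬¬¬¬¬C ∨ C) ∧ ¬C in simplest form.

(¬¬¬¬¬C ∨ C) ∧ ¬C
= (¬¬¬C ∨ C) ∧ ¬C
= (¬C ∨ C) ∧ ¬C
= ¬C

¬C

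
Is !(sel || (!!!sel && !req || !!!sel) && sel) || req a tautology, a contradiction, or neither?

!(sel || (!!!sel && !req || !!!sel) && sel) || req
= !(sel || !!!sel && sel) || req   — absorption
= !(sel || !sel && sel) || req   — double negation
= !sel || req   — complement / identity
This depends on req, sel, so it is not a constant.

neither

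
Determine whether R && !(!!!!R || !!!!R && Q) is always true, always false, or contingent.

R && !(!!!!R || !!!!R && Q)
= R && !!!!!R   — absorption
= R && !!!R   — double negation
= R && !R   — double negation
= false   — complement

always false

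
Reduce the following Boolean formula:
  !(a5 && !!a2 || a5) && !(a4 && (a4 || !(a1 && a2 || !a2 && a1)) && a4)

!(a5 && !!a2 || a5) && !(a4 && (a4 || !(a1 && a2 || !a2 && a1)) && a4)
= !(a5 && a2 || a5) && !(a4 && (a4 || !(a1 && a2 || !a2 && a1)) && a4)
= !(a5 && a2 || a5) && !(a4 && (a4 || !a1) && a4)
= !a5 && !(a4 && (a4 || !a1) && a4)
= !a5 && !(a4 && a4)
= !a5 && !a4

!a5 && !a4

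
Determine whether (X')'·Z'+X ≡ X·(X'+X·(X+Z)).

E1: (X')'·Z'+X
    = X·Z'+X   (double negation)
    = X   (absorption)
E2: X·(X'+X·(X+Z))
    = X·(X'+X)   (absorption)
    = X   (complement / identity)
Both reduce to X, so they are equivalent.

Yes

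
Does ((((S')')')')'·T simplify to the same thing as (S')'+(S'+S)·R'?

E1: ((((S')')')')'·T
    = ((S')')'·T   [double negation]
    = S'·T   [double negation]
E2: (S')'+(S'+S)·R'
    = (S')'+R'   [complement / identity]
    = S+R'   [double negation]
These differ: at R=0, S=1, T=0, E1 = 0 but E2 = 1.

No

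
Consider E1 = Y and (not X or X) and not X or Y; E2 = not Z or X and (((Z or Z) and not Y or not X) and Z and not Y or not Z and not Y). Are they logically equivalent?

E1: Y and (not X or X) and not X or Y
    = Y and not X or Y   [complement / identity]
    = Y   [absorption]
E2: not Z or X and (((Z or Z) and not Y or not X) and Z and not Y or not Z and not Y)
    = not Z or X and ((Z and not Y or not X) and Z and not Y or not Z and not Y)   [idempotence]
    = not Z or X and (Z and not Y or not Z and not Y)   [absorption]
    = not Z or X and not Y   [distribution]
These differ: at X=0, Y=1, Z=1, E1 = 1 but E2 = 0.

No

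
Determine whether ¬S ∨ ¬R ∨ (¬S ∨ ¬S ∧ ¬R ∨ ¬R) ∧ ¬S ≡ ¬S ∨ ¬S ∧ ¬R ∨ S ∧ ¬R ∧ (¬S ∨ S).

E1: ¬S ∨ ¬R ∨ (¬S ∨ ¬S ∧ ¬R ∨ ¬R) ∧ ¬S
    = ¬S ∨ ¬R ∨ (¬S ∨ ¬R) ∧ ¬S
    = ¬S ∨ ¬R
E2: ¬S ∨ ¬S ∧ ¬R ∨ S ∧ ¬R ∧ (¬S ∨ S)
    = ¬S ∨ ¬S ∧ ¬R ∨ S ∧ ¬R
    = ¬S ∨ ¬R
Both reduce to ¬S ∨ ¬R, so they are equivalent.

Yes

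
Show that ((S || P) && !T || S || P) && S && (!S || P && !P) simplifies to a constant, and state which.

((S || P) && !T || S || P) && S && (!S || P && !P)
= ((S || P) && !T || S || P) && S && !S
= (S || P) && S && !S
= S && !S
= false

false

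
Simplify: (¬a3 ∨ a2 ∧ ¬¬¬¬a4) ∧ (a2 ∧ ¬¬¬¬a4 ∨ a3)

a2 ∧ a4

(¬a3 ∨ a2 ∧ ¬¬¬¬a4) ∧ (a2 ∧ ¬¬¬¬a4 ∨ a3)
= a2 ∧ ¬¬¬¬a4 ∨ ¬a3 ∧ a3   — distribution
= a2 ∧ ¬¬a4 ∨ ¬a3 ∧ a3   — double negation
= a2 ∧ a4 ∨ ¬a3 ∧ a3   — double negation
= a2 ∧ a4   — complement / identity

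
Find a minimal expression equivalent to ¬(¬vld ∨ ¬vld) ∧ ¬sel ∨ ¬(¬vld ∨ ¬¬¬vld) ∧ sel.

vld

¬(¬vld ∨ ¬vld) ∧ ¬sel ∨ ¬(¬vld ∨ ¬¬¬vld) ∧ sel
= ¬(¬vld ∨ ¬vld) ∧ ¬sel ∨ ¬(¬vld ∨ ¬vld) ∧ sel
= ¬(¬vld ∨ ¬vld)
= vld ∧ vld
= vld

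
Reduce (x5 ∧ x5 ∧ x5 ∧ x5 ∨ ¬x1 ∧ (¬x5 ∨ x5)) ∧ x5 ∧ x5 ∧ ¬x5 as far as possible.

(x5 ∧ x5 ∧ x5 ∧ x5 ∨ ¬x1 ∧ (¬x5 ∨ x5)) ∧ x5 ∧ x5 ∧ ¬x5
= (x5 ∧ x5 ∧ x5 ∧ x5 ∨ ¬x1) ∧ x5 ∧ x5 ∧ ¬x5   — complement / identity
= (x5 ∧ x5 ∨ ¬x1) ∧ x5 ∧ x5 ∧ ¬x5   — idempotence
= x5 ∧ x5 ∧ ¬x5   — absorption
= x5 ∧ ¬x5   — idempotence
= False   — complement

False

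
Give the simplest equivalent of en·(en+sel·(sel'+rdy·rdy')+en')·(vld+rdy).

en·(en+sel·(sel'+rdy·rdy')+en')·(vld+rdy)
= en·(en+sel·sel'+en')·(vld+rdy)   [complement / identity]
= en·(en+en')·(vld+rdy)   [complement / identity]
= en·(vld+rdy)   [complement / identity]

en·(vld+rdy)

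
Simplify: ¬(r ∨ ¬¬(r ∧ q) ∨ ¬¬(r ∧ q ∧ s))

¬(r ∨ ¬¬(r ∧ q) ∨ ¬¬(r ∧ q ∧ s))
= ¬(r ∨ ¬¬(r ∧ q) ∨ r ∧ q ∧ s)   — double negation
= ¬(r ∨ r ∧ q ∨ r ∧ q ∧ s)   — double negation
= ¬(r ∨ r ∧ q)   — absorption
= ¬r   — absorption

¬r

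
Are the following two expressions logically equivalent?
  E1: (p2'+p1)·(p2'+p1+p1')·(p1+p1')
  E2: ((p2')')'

No

E1: (p2'+p1)·(p2'+p1+p1')·(p1+p1')
    = (p2'+p1)·(p1+p1')   (absorption)
    = p2'+p1   (complement / identity)
E2: ((p2')')'
    = p2'   (double negation)
These differ: at p1=1, p2=1, E1 = 1 but E2 = 0.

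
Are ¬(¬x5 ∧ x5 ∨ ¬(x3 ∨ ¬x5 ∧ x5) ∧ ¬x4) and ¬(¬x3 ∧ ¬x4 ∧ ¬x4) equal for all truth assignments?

E1: ¬(¬x5 ∧ x5 ∨ ¬(x3 ∨ ¬x5 ∧ x5) ∧ ¬x4)
    = ¬(¬x5 ∧ x5 ∨ ¬x3 ∧ ¬x4)   [complement / identity]
    = ¬(¬x3 ∧ ¬x4)   [complement / identity]
    = x3 ∨ x4   [De Morgan]
E2: ¬(¬x3 ∧ ¬x4 ∧ ¬x4)
    = ¬(¬x3 ∧ ¬x4)   [idempotence]
    = x3 ∨ x4   [De Morgan]
Both reduce to x3 ∨ x4, so they are equivalent.

Yes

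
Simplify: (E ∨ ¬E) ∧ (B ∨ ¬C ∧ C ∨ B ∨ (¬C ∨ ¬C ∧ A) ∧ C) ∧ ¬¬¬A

(E ∨ ¬E) ∧ (B ∨ ¬C ∧ C ∨ B ∨ (¬C ∨ ¬C ∧ A) ∧ C) ∧ ¬¬¬A
= (B ∨ ¬C ∧ C ∨ B ∨ (¬C ∨ ¬C ∧ A) ∧ C) ∧ ¬¬¬A   (complement / identity)
= (B ∨ ¬C ∧ C ∨ B ∨ ¬C ∧ C) ∧ ¬¬¬A   (absorption)
= (B ∨ ¬C ∧ C) ∧ ¬¬¬A   (idempotence)
= (B ∨ ¬C ∧ C) ∧ ¬A   (double negation)
= B ∧ ¬A   (complement / identity)

B ∧ ¬A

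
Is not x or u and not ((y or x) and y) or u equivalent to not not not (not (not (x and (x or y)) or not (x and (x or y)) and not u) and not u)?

Yes

E1: not x or u and not ((y or x) and y) or u
    = not x or u and not y or u
    = not x or u
E2: not not not (not (not (x and (x or y)) or not (x and (x or y)) and not u) and not u)
    = not not not (not not (x and (x or y)) and not u)
    = not not not (not not x and not u)
    = not not (not x or u)
    = not x or u
Both reduce to not x or u, so they are equivalent.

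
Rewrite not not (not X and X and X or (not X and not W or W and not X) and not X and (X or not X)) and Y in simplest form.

not not (not X and X and X or (not X and not W or W and not X) and not X and (X or not X)) and Y
= not not (not X and X and X or (not X and not W or W and not X) and not X) and Y   [complement / identity]
= not not (not X and X or (not X and not W or W and not X) and not X) and Y   [idempotence]
= not not (not X and X or not X and not X) and Y   [distribution]
= not not not X and Y   [distribution]
= not X and Y   [double negation]

not X and Y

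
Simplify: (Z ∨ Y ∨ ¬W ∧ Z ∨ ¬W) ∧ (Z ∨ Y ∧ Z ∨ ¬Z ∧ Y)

(Z ∨ Y ∨ ¬W ∧ Z ∨ ¬W) ∧ (Z ∨ Y ∧ Z ∨ ¬Z ∧ Y)
= (Z ∨ Y ∨ ¬W) ∧ (Z ∨ Y ∧ Z ∨ ¬Z ∧ Y)   — absorption
= (Z ∨ Y ∨ ¬W) ∧ (Z ∨ Y)   — distribution
= Z ∨ Y   — absorption

Z ∨ Y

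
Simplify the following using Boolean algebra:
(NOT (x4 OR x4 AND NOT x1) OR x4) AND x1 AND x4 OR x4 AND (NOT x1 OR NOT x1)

(NOT (x4 OR x4 AND NOT x1) OR x4) AND x1 AND x4 OR x4 AND (NOT x1 OR NOT x1)
= (NOT x4 OR x4) AND x1 AND x4 OR x4 AND (NOT x1 OR NOT x1)   (absorption)
= (NOT x4 OR x4) AND x1 AND x4 OR x4 AND NOT x1   (idempotence)
= x1 AND x4 OR x4 AND NOT x1   (complement / identity)
= x4   (distribution)

x4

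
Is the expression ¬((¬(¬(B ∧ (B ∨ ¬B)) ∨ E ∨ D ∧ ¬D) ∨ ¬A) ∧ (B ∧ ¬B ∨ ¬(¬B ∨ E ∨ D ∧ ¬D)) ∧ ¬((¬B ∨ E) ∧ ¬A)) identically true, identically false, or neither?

neither

¬((¬(¬(B ∧ (B ∨ ¬B)) ∨ E ∨ D ∧ ¬D) ∨ ¬A) ∧ (B ∧ ¬B ∨ ¬(¬B ∨ E ∨ D ∧ ¬D)) ∧ ¬((¬B ∨ E) ∧ ¬A))
= ¬((¬(¬(B ∧ (B ∨ ¬B)) ∨ E ∨ D ∧ ¬D) ∨ ¬A) ∧ ¬(¬B ∨ E ∨ D ∧ ¬D) ∧ ¬((¬B ∨ E) ∧ ¬A))   (complement / identity)
= ¬((¬(¬B ∨ E ∨ D ∧ ¬D) ∨ ¬A) ∧ ¬(¬B ∨ E ∨ D ∧ ¬D) ∧ ¬((¬B ∨ E) ∧ ¬A))   (complement / identity)
= ¬(¬(¬B ∨ E ∨ D ∧ ¬D) ∧ ¬((¬B ∨ E) ∧ ¬A))   (absorption)
= ¬B ∨ E ∨ D ∧ ¬D ∨ (¬B ∨ E) ∧ ¬A   (De Morgan)
= ¬B ∨ E ∨ (¬B ∨ E) ∧ ¬A   (complement / identity)
= ¬B ∨ E   (absorption)
This depends on B, E, so it is not a constant.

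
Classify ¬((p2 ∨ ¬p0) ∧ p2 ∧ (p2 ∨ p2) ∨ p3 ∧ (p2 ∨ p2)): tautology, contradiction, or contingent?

¬((p2 ∨ ¬p0) ∧ p2 ∧ (p2 ∨ p2) ∨ p3 ∧ (p2 ∨ p2))
= ¬(p2 ∧ (p2 ∨ p2) ∨ p3 ∧ (p2 ∨ p2))   [absorption]
= ¬((p2 ∨ p3) ∧ (p2 ∨ p2))   [distribution]
= ¬((p2 ∨ p3) ∧ p2)   [idempotence]
= ¬p2   [absorption]
This depends on p2, so it is not a constant.

contingent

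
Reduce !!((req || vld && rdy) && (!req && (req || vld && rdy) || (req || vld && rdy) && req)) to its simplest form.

req || vld && rdy

!!((req || vld && rdy) && (!req && (req || vld && rdy) || (req || vld && rdy) && req))
= !!((req || vld && rdy) && (req || vld && rdy))   (distribution)
= !!(req || vld && rdy)   (idempotence)
= req || vld && rdy   (double negation)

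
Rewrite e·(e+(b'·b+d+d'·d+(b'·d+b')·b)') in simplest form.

e·(e+(b'·b+d+d'·d+(b'·d+b')·b)')
= e·(e+(b'·b+d+d'·d+b'·b)')   [absorption]
= e·(e+(d+d'·d+b'·b)')   [complement / identity]
= e·(e+(d+d'·d)')   [complement / identity]
= e·(e+d')   [complement / identity]
= e   [absorption]

e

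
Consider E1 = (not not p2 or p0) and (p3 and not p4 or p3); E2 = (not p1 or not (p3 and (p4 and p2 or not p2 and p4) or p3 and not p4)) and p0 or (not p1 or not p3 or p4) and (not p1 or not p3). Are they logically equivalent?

E1: (not not p2 or p0) and (p3 and not p4 or p3)
    = (not not p2 or p0) and p3   — absorption
    = (p2 or p0) and p3   — double negation
E2: (not p1 or not (p3 and (p4 and p2 or not p2 and p4) or p3 and not p4)) and p0 or (not p1 or not p3 or p4) and (not p1 or not p3)
    = (not p1 or not (p3 and (p4 and p2 or not p2 and p4) or p3 and not p4)) and p0 or not p1 or not p3   — absorption
    = (not p1 or not (p3 and p4 or p3 and not p4)) and p0 or not p1 or not p3   — distribution
    = (not p1 or not p3) and p0 or not p1 or not p3   — distribution
    = not p1 or not p3   — absorption
These differ: at p0=0, p1=0, p2=0, p3=0, p4=1, E1 = 0 but E2 = 1.

No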